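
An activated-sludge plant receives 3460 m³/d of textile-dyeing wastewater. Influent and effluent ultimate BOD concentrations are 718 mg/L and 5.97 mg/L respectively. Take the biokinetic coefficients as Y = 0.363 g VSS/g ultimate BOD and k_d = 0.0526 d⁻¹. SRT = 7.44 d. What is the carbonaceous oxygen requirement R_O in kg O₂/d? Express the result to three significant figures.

Correct the yield for decay: Y_obs = Y/(1 + k_d θ_c) = 0.363 / (1 + 0.0526 × 7.44) = 0.363 / 1.391 = 0.2609.
Q·(S₀ − S) = 3460 × (718 − 5.97) × 10⁻³ = 2464 kg/d removed.
Biomass synthesised: P_X = Y_obs × 2464 = 642.8 kg VSS/d.
R_O = Q·ΔS − 1.42 P_X = 2464 − 912.7 = 1551 kg O₂/d.

R_O ≈ 1550 kg O₂/d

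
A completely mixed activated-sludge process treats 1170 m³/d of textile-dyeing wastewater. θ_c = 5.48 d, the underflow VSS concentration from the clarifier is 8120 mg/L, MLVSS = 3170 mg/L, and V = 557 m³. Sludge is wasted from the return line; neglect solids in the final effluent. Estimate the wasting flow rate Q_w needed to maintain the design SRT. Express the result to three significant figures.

Wasting from the return line (neglecting effluent solids): Q_w = V·X / (θ_c·X_r) = 557.0 × 3170 / (5.48 × 8120) = 39.68 m³/d.

Q_w ≈ 39.7 m³/d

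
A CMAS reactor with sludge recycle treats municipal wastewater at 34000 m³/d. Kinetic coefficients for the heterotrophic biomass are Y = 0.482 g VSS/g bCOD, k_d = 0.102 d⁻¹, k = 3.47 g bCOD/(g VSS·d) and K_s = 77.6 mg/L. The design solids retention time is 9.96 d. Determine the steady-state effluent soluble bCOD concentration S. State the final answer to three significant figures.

From the Monod/SRT balance for a CMAS, S = K_s·(1+k_d θ_c)/[θ_c·(Y k − k_d) − 1] = 77.6 × (1 + 0.102 × 9.96) / [9.96 × (0.482 × 3.47 − 0.102) − 1] = 156.4 / 14.64 = 10.68 mg/L.

S ≈ 10.7 mg/L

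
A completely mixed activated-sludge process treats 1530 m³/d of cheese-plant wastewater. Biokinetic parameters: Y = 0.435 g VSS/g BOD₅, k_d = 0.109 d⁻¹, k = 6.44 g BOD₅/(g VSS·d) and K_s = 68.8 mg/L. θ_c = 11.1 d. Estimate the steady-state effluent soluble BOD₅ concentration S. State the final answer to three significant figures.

S ≈ 5.26 mg/L

Effluent substrate depends only on kinetics and SRT: S = K_s(1 + k_d θ_c) / [θ_c(Yk − k_d) − 1] = 68.8 × (1 + 0.109 × 11.1) / [11.1 × (0.435 × 6.44 − 0.109) − 1] = 152.0 / 28.89 = 5.264 mg/L.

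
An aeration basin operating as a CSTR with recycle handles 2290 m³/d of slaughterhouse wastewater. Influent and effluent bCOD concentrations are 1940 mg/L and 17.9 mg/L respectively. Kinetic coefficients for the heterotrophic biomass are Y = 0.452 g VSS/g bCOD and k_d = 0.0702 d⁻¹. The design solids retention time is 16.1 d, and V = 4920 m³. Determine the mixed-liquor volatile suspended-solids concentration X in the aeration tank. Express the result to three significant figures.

X = Y·Q·ΔS·θ_c / [V·(1 + k_d θ_c)] = 0.452 × 2290 × (1940 − 17.9) × 16.1 / [4920 × (1 + 0.0702 × 16.1)] = 3056 mg/L.

X ≈ 3060 mg/L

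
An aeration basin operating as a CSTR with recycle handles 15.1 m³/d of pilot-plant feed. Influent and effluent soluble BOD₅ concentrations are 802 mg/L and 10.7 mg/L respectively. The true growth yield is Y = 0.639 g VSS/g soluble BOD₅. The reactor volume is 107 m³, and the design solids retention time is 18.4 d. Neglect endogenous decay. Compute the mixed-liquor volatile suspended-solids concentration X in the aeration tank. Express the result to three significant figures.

From V·X = Y·Q·(S₀ − S)·θ_c (decay neglected): X = 0.639 × 15.1 × (802 − 10.7) × 18.4 / 107 = 1313 mg/L.

X ≈ 1310 mg/L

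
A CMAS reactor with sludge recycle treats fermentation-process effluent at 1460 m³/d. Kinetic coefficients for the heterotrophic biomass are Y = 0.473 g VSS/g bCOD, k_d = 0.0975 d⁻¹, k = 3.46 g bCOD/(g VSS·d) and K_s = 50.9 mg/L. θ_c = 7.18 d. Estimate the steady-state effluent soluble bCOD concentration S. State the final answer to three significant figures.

S ≈ 8.61 mg/L

Effluent substrate depends only on kinetics and SRT: S = K_s(1 + k_d θ_c) / [θ_c(Yk − k_d) − 1] = 50.9 × (1 + 0.0975 × 7.18) / [7.18 × (0.473 × 3.46 − 0.0975) − 1] = 86.53 / 10.05 = 8.610 mg/L.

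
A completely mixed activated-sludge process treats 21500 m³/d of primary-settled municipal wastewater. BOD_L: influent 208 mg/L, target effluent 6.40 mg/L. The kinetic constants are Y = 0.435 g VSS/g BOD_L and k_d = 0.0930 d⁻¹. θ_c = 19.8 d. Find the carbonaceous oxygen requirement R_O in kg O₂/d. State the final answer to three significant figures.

Observed yield with endogenous decay: Y_obs = Y / (1 + k_d·θ_c) = 0.435 / (1 + 0.0930 × 19.8) = 0.435 / 2.841 = 0.1531 g VSS/g BOD_L.
Mass of BOD_L removed per day: Q(S₀ − S) = 21500 × 201.6 g/m³ = 4334 kg/d.
P_X = Y_obs·Q·(S₀ − S) = 0.1531 × 4334 = 663.6 kg VSS/d.
R_O = Q·ΔS − 1.42 P_X = 4334 − 942.3 = 3392 kg O₂/d.

R_O ≈ 3390 kg O₂/d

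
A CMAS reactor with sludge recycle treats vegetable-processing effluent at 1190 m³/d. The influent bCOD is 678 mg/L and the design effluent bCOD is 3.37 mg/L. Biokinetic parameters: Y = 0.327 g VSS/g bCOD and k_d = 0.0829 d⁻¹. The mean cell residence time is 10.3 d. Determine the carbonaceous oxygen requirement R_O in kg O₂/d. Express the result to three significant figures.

R_O ≈ 602 kg O₂/d

Correct the yield for decay: Y_obs = Y/(1 + k_d θ_c) = 0.327 / (1 + 0.0829 × 10.3) = 0.327 / 1.854 = 0.1764.
Q·(S₀ − S) = 1190 × (678 − 3.37) × 10⁻³ = 802.8 kg/d removed.
Net sludge production P_X = 0.1764 × 802.8 = 141.6 kg VSS/d.
R_O = Q·(S₀ − S) − 1.42·P_X = 802.8 − 1.42 × 141.6 = 601.7 kg O₂/d.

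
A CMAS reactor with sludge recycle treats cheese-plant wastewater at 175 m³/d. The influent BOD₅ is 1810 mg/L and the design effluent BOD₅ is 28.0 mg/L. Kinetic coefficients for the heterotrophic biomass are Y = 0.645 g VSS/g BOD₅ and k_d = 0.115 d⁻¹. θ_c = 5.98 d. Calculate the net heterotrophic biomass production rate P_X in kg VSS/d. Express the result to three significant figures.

P_X ≈ 119 kg VSS/d

The observed yield is Y_obs = Y/(1 + k_d·θ_c) = 0.645 / (1 + 0.115 × 5.98) = 0.645 / 1.688 = 0.3822 g VSS per g BOD₅ removed.
Substrate removed = Q·(S₀ − S) = 175 m³/d × (1810 − 28.0) g/m³ = 3.12×10^5 g/d = 311.9 kg/d.
Biomass produced: P_X = Y_obs·Q·ΔS = 0.3822 × 311.9 ≈ 119.2 kg VSS/d.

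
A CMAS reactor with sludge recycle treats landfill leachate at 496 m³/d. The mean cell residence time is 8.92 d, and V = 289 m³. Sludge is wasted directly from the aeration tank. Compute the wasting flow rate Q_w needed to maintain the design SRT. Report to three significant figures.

For wasting at MLVSS concentration, Q_w = V/θ_c = 289.0/8.92 = 32.40 m³/d.

Q_w ≈ 32.4 m³/d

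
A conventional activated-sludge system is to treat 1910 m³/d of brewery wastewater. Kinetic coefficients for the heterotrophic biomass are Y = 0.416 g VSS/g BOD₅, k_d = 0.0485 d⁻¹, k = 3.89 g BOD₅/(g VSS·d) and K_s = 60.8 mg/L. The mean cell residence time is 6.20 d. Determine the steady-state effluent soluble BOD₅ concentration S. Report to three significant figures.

S ≈ 9.06 mg/L

From the Monod/SRT balance for a CMAS, S = K_s·(1+k_d θ_c)/[θ_c·(Y k − k_d) − 1] = 60.8 × (1 + 0.0485 × 6.20) / [6.20 × (0.416 × 3.89 − 0.0485) − 1] = 79.08 / 8.732 = 9.056 mg/L.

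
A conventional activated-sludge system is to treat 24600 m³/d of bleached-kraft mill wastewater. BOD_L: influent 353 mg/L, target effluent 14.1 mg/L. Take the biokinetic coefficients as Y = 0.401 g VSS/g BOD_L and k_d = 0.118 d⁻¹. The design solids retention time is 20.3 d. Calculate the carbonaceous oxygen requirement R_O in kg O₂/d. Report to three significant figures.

R_O ≈ 6940 kg O₂/d

Y_obs = Y / (1 + k_d θ_c) = 0.401 / (1 + 0.118 × 20.3) = 0.401 / 3.395 = 0.1181.
Q·(S₀ − S) = 24600 × (353 − 14.1) × 10⁻³ = 8337 kg/d removed.
P_X = Y_obs·Q·(S₀ − S) = 0.1181 × 8337 = 984.6 kg VSS/d.
Carbonaceous O₂ demand = substrate oxidised − cell-mass equivalent = 8337 − 1.42 × 984.6 = 6939 kg O₂/d.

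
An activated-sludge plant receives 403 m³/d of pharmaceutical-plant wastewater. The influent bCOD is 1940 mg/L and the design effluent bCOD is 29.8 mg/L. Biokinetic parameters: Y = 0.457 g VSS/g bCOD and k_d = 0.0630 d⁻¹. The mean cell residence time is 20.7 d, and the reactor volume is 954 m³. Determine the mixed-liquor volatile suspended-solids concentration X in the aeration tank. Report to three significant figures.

From V·X·(1 + k_d·θ_c) = Y·Q·(S₀ − S)·θ_c: X = 0.457 × 403 × (1940 − 29.8) × 20.7 / [954 × (1 + 0.0630 × 20.7)] = 3313 mg/L.

X ≈ 3310 mg/L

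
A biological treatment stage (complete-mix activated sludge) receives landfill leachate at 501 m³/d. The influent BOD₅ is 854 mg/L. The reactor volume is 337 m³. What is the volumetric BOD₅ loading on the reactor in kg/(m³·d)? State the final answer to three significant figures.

L_v ≈ 1.27 kg BOD₅/(m³·d)

L_v = Q S₀ / V = 501 × 854 × 10⁻³ / 337.0 = 1.270 kg/(m³·d).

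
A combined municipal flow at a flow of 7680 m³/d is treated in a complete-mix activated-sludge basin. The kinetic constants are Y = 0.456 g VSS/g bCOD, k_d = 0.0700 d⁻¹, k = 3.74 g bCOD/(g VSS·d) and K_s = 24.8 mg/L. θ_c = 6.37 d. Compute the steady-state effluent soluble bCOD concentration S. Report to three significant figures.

S ≈ 3.81 mg/L

For a completely mixed reactor with recycle the Lawrence–McCarty relation gives S = K_s·(1 + k_d·θ_c) / [θ_c·(Y·k − k_d) − 1] = 24.8 × (1 + 0.0700 × 6.37) / [6.37 × (0.456 × 3.74 − 0.0700) − 1] = 35.86 / 9.418 = 3.808 mg/L.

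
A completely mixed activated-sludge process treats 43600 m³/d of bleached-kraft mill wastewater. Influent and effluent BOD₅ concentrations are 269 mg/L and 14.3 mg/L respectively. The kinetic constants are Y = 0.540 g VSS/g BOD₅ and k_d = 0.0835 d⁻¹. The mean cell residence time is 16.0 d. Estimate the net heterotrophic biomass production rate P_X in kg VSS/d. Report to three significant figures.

P_X ≈ 2570 kg VSS/d

Correct the yield for decay: Y_obs = Y/(1 + k_d θ_c) = 0.540 / (1 + 0.0835 × 16.0) = 0.540 / 2.336 = 0.2312.
ΔS = 269 − 14.3 = 254.7 mg/L, so the substrate removal rate is 43600 × 254.7/1000 = 11105 kg BOD₅/d.
Net biomass production P_X = Y_obs × Q·(S₀ − S) = 0.2312 × 11105 = 2567 kg VSS/d.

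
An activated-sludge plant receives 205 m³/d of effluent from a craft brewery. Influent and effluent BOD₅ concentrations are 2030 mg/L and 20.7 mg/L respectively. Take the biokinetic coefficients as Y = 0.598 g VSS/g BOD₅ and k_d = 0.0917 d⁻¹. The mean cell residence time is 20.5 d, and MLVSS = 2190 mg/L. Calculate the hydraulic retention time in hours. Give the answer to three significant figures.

τ ≈ 93.7 h

Steady-state biomass mass balance: V·X·(1 + k_d·θ_c) = Y·Q·(S₀ − S)·θ_c, so V = 0.598 × 205 × (2030 − 20.7) × 20.5 / [2190 × (1 + 0.0917 × 20.5)] = 5.05×10^6 / 6307 = 800.6 m³.
HRT = V/Q = 800.6 m³ / 205 m³·d⁻¹ = 3.906 d × 24 = 93.73 h.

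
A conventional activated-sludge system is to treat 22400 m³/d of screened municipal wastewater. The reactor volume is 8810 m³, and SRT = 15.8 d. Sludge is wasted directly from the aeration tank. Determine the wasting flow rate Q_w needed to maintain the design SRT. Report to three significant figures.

Q_w ≈ 558 m³/d

With mixed-liquor wasting, θ_c = V/Q_w, so Q_w = V/θ_c = 8810/15.8 = 557.6 m³/d.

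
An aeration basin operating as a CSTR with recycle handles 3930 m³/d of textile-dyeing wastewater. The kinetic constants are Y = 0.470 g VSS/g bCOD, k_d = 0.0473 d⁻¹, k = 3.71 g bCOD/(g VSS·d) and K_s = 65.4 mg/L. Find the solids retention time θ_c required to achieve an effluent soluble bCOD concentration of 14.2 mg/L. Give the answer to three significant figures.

θ_c ≈ 3.79 d

At the target effluent, Y k S/(K_s+S) = 0.470×3.71×14.2/79.60 = 0.3111 d⁻¹.
1/θ_c = 0.3111 − 0.0473 = 0.2638 d⁻¹, so θ_c = 3.791 d.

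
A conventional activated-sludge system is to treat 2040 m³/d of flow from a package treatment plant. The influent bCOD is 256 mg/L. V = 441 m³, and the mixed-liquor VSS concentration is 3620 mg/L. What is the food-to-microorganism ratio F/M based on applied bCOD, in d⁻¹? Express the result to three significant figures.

F/M = applied load / biomass = Q·S₀/(V·X) = 2040 × 256 / (441.0 × 3620) = 0.3271 d⁻¹.

F/M ≈ 0.327 d⁻¹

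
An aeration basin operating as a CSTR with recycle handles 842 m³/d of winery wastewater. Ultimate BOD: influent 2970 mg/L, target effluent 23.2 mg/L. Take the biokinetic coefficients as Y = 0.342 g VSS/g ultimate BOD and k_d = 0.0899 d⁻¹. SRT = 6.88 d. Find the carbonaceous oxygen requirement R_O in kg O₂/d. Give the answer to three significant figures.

Correct the yield for decay: Y_obs = Y/(1 + k_d θ_c) = 0.342 / (1 + 0.0899 × 6.88) = 0.342 / 1.619 = 0.2113.
ΔS = 2970 − 23.2 = 2947 mg/L, so the substrate removal rate is 842 × 2947/1000 = 2481 kg ultimate BOD/d.
Biomass synthesised: P_X = Y_obs × 2481 = 524.3 kg VSS/d.
R_O = Q·ΔS − 1.42 P_X = 2481 − 744.5 = 1737 kg O₂/d.

R_O ≈ 1740 kg O₂/d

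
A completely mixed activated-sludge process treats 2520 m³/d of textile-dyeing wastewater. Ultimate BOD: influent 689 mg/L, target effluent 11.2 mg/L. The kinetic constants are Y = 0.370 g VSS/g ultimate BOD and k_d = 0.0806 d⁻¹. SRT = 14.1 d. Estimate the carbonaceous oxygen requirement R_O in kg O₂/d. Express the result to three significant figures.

Observed yield with endogenous decay: Y_obs = Y / (1 + k_d·θ_c) = 0.370 / (1 + 0.0806 × 14.1) = 0.370 / 2.136 = 0.1732 g VSS/g ultimate BOD.
Substrate removed = Q·(S₀ − S) = 2520 m³/d × (689 − 11.2) g/m³ = 1.71×10^6 g/d = 1708 kg/d.
P_X = Y_obs·Q·(S₀ − S) = 0.1732 × 1708 = 295.8 kg VSS/d.
R_O = Q·(S₀ − S) − 1.42·P_X = 1708 − 1.42 × 295.8 = 1288 kg O₂/d.

R_O ≈ 1290 kg O₂/d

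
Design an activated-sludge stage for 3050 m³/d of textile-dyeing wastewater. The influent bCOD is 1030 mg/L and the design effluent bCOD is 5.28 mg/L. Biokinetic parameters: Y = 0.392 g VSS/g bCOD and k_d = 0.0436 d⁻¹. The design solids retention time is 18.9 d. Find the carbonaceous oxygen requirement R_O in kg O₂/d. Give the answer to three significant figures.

The observed yield is Y_obs = Y/(1 + k_d·θ_c) = 0.392 / (1 + 0.0436 × 18.9) = 0.392 / 1.824 = 0.2149 g VSS per g bCOD removed.
Mass of bCOD removed per day: Q(S₀ − S) = 3050 × 1025 g/m³ = 3125 kg/d.
Net sludge production P_X = 0.2149 × 3125 = 671.7 kg VSS/d.
R_O = Q·ΔS − 1.42 P_X = 3125 − 953.8 = 2172 kg O₂/d.

R_O ≈ 2170 kg O₂/d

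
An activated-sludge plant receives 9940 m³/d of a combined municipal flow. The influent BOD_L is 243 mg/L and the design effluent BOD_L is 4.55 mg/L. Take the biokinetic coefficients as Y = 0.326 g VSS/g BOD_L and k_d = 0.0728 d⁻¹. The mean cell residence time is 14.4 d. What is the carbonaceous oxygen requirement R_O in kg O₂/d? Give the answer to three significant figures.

R_O ≈ 1830 kg O₂/d

Y_obs = Y / (1 + k_d θ_c) = 0.326 / (1 + 0.0728 × 14.4) = 0.326 / 2.048 = 0.1592.
Mass of BOD_L removed per day: Q(S₀ − S) = 9940 × 238.4 g/m³ = 2370 kg/d.
P_X = Y_obs·Q·(S₀ − S) = 0.1592 × 2370 = 377.2 kg VSS/d.
Carbonaceous O₂ demand = substrate oxidised − cell-mass equivalent = 2370 − 1.42 × 377.2 = 1835 kg O₂/d.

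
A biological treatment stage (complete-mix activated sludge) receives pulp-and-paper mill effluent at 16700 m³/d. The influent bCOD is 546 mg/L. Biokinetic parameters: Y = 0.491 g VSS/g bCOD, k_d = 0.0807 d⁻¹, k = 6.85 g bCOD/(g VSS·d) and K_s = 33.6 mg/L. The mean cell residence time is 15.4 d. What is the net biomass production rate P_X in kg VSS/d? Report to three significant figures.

Effluent substrate depends only on kinetics and SRT: S = K_s(1 + k_d θ_c) / [θ_c(Yk − k_d) − 1] = 33.6 × (1 + 0.0807 × 15.4) / [15.4 × (0.491 × 6.85 − 0.0807) − 1] = 75.36 / 49.55 = 1.521 mg/L.
The observed yield is Y_obs = Y/(1 + k_d·θ_c) = 0.491 / (1 + 0.0807 × 15.4) = 0.491 / 2.243 = 0.2189 g VSS per g bCOD removed.
Substrate removed = Q·(S₀ − S) = 16700 m³/d × (546 − 1.52) g/m³ = 9.09×10^6 g/d = 9093 kg/d.
Net biomass production P_X = Y_obs × Q·(S₀ − S) = 0.2189 × 9093 = 1991 kg VSS/d.

P_X ≈ 1990 kg VSS/d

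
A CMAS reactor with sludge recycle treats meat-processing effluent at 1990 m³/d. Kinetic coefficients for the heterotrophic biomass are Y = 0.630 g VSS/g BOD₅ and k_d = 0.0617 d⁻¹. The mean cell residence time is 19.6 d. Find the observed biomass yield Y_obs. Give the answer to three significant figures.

Y_obs ≈ 0.285 g VSS/g BOD₅

Y_obs = Y / (1 + k_d θ_c) = 0.630 / (1 + 0.0617 × 19.6) = 0.630 / 2.209 = 0.2852.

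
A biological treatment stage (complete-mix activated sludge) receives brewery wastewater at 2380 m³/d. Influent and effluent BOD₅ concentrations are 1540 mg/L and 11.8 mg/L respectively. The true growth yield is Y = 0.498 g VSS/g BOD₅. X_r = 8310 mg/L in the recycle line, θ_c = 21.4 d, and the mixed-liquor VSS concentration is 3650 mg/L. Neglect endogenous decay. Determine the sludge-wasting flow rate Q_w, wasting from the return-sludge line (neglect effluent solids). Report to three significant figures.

With k_d = 0 the design equation reduces to V = Y Q (S₀−S) θ_c / X = 0.498 × 2380 × (1540 − 11.8) × 21.4 / 3650 = 10620 m³.
θ_c = V·X/(Q_w·X_r) when wasting from the recycle, so Q_w = V·X/(θ_c·X_r) = 10620 × 3650 / (21.4 × 8310) = 218.0 m³/d.

Q_w ≈ 218 m³/d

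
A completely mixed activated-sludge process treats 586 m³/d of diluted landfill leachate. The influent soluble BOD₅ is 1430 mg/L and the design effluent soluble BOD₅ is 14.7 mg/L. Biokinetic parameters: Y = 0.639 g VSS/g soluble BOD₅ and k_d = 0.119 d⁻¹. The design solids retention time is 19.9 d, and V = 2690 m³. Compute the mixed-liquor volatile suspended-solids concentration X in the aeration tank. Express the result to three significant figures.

From V·X·(1 + k_d·θ_c) = Y·Q·(S₀ − S)·θ_c: X = 0.639 × 586 × (1430 − 14.7) × 19.9 / [2690 × (1 + 0.119 × 19.9)] = 1164 mg/L.

X ≈ 1160 mg/L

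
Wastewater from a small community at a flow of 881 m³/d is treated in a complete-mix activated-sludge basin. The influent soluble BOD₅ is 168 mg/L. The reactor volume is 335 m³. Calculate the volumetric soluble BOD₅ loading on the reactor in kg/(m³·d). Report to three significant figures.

Volumetric loading L_v = Q·S₀ / V = 881 × 168 g/m³ / 335.0 m³ = 441.8 g/(m³·d) = 0.4418 kg soluble BOD₅/(m³·d).

L_v ≈ 0.442 kg soluble BOD₅/(m³·d)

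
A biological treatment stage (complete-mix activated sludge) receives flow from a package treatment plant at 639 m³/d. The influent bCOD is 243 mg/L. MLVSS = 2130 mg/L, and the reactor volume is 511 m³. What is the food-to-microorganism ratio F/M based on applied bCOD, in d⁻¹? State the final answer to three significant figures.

F/M ≈ 0.143 d⁻¹

F/M = applied load / biomass = Q·S₀/(V·X) = 639 × 243 / (511.0 × 2130) = 0.1427 d⁻¹.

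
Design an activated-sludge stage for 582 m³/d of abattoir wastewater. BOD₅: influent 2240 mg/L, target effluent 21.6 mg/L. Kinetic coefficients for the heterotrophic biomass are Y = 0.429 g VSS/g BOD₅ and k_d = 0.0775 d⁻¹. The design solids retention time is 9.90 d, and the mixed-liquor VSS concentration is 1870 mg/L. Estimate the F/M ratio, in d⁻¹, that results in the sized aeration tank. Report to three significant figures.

Rearranging the biomass balance for a CMAS with decay, V = Y·Q·ΔS·θ_c / [X·(1+k_d θ_c)] = 0.429 × 582 × (2240 − 21.6) × 9.90 / [1870 × (1 + 0.0775 × 9.90)] = 5.48×10^6 / 3305 = 1659 m³.
F/M = Q·S₀ / (V·X) = 582 × 2240 / (1659 × 1870) = 0.4202 g BOD₅·(g VSS·d)⁻¹.

F/M ≈ 0.420 d⁻¹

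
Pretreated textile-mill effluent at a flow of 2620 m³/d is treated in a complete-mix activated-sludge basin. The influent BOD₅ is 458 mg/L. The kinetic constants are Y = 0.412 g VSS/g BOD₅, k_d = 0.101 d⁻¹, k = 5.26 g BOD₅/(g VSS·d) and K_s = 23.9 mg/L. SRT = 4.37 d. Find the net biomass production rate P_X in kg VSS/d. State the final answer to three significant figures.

For a completely mixed reactor with recycle the Lawrence–McCarty relation gives S = K_s·(1 + k_d·θ_c) / [θ_c·(Y·k − k_d) − 1] = 23.9 × (1 + 0.101 × 4.37) / [4.37 × (0.412 × 5.26 − 0.101) − 1] = 34.45 / 8.029 = 4.291 mg/L.
Correct the yield for decay: Y_obs = Y/(1 + k_d θ_c) = 0.412 / (1 + 0.101 × 4.37) = 0.412 / 1.441 = 0.2858.
Substrate removed = Q·(S₀ − S) = 2620 m³/d × (458 − 4.29) g/m³ = 1.19×10^6 g/d = 1189 kg/d.
P_X = Y_obs · Q(S₀ − S) = 0.2858 × 1189 = 339.8 kg VSS/d.

P_X ≈ 340 kg VSS/d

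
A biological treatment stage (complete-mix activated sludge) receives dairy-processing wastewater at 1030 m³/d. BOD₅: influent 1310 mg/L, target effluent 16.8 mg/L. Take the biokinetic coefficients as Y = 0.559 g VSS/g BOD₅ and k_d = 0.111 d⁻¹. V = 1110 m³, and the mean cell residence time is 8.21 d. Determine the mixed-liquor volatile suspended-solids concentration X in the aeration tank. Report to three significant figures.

From V·X·(1 + k_d·θ_c) = Y·Q·(S₀ − S)·θ_c: X = 0.559 × 1030 × (1310 − 16.8) × 8.21 / [1110 × (1 + 0.111 × 8.21)] = 2881 mg/L.

X ≈ 2880 mg/L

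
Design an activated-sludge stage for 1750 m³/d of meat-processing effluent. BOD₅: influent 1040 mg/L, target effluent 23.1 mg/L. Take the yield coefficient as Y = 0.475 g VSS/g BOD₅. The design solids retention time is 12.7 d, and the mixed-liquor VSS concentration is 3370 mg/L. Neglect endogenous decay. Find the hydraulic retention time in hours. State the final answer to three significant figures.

With k_d = 0 the design equation reduces to V = Y Q (S₀−S) θ_c / X = 0.475 × 1750 × (1040 − 23.1) × 12.7 / 3370 = 3186 m³.
Hydraulic retention time τ = V/Q = 3186 / 1750 = 1.820 d = 43.69 h.

τ ≈ 43.7 h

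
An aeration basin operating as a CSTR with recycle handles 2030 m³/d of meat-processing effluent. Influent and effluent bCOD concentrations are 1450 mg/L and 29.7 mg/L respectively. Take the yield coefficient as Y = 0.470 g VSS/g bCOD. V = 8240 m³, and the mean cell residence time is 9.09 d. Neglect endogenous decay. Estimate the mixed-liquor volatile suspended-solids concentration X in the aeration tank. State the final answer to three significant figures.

Without decay, X = Y Q (S₀−S) θ_c / V = 0.470 × 2030 × (1450 − 29.7) × 9.09 / 8240 = 1495 mg/L.

X ≈ 1490 mg/L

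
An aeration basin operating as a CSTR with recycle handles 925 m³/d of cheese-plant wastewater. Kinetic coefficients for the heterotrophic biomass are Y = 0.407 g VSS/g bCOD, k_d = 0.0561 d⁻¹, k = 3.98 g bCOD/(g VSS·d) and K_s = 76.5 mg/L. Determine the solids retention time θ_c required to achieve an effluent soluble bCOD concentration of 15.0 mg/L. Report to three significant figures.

θ_c ≈ 4.77 d

Specific growth rate at S = 15.0 mg/L: μ = YkS/(K_s+S) = 0.407·3.98·15.0/(76.5+15.0) = 0.2656 d⁻¹.
1/θ_c = 0.2656 − 0.0561 = 0.2095 d⁻¹, so θ_c = 4.774 d.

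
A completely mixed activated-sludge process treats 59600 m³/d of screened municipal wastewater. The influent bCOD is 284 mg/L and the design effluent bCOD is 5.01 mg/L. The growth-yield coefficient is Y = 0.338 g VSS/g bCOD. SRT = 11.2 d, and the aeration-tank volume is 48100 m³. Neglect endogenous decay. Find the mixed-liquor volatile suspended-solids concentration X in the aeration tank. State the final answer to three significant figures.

X ≈ 1310 mg/L

Without decay, X = Y Q (S₀−S) θ_c / V = 0.338 × 59600 × (284 − 5.01) × 11.2 / 48100 = 1309 mg/L.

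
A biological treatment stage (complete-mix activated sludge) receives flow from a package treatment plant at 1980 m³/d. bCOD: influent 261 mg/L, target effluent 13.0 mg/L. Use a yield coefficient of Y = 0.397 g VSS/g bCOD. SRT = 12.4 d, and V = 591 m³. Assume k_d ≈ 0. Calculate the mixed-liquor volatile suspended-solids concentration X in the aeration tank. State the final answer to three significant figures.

X ≈ 4090 mg/L

Without decay, X = Y Q (S₀−S) θ_c / V = 0.397 × 1980 × (261 − 13.0) × 12.4 / 591 = 4090 mg/L.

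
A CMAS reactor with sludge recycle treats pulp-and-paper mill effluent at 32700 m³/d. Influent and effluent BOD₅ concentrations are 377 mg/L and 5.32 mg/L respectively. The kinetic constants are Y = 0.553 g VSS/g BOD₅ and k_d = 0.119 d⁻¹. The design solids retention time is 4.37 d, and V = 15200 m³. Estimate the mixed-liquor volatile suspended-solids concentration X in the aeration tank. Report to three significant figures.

Solving the biomass balance for X: X = Y Q (S₀−S) θ_c / [V (1+k_d θ_c)] = 0.553 × 32700 × (377 − 5.32) × 4.37 / [15200 × (1 + 0.119 × 4.37)] = 1271 mg/L.

X ≈ 1270 mg/L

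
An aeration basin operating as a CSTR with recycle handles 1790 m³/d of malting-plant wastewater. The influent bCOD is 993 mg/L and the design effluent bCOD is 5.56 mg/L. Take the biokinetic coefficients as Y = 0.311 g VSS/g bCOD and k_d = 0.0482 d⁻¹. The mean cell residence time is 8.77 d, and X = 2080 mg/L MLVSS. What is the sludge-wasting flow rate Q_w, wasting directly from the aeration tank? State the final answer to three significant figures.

Q_w ≈ 186 m³/d

From the SRT design equation V = Y Q (S₀−S) θ_c / [X (1 + k_d θ_c)] = 0.311 × 1790 × (993 − 5.56) × 8.77 / [2080 × (1 + 0.0482 × 8.77)] = 4.82×10^6 / 2959 = 1629 m³.
Wasting from the aeration tank: Q_w = V / θ_c = 1629 / 8.77 = 185.8 m³/d.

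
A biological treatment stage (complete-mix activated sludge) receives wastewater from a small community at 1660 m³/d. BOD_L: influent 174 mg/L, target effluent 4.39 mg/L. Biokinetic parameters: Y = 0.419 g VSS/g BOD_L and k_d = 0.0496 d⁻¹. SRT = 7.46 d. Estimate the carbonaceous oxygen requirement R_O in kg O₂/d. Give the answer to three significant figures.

R_O ≈ 159 kg O₂/d

Correct the yield for decay: Y_obs = Y/(1 + k_d θ_c) = 0.419 / (1 + 0.0496 × 7.46) = 0.419 / 1.370 = 0.3058.
Substrate removed = Q·(S₀ − S) = 1660 m³/d × (174 − 4.39) g/m³ = 2.82×10^5 g/d = 281.6 kg/d.
Biomass synthesised: P_X = Y_obs × 281.6 = 86.11 kg VSS/d.
Carbonaceous O₂ demand = substrate oxidised − cell-mass equivalent = 281.6 − 1.42 × 86.11 = 159.3 kg O₂/d.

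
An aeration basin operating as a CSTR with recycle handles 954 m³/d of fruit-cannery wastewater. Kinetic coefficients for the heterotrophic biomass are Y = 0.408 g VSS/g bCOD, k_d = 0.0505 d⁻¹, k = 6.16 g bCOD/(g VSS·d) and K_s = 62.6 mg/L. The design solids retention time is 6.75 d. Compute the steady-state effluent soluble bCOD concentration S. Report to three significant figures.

S ≈ 5.37 mg/L

For a completely mixed reactor with recycle the Lawrence–McCarty relation gives S = K_s·(1 + k_d·θ_c) / [θ_c·(Y·k − k_d) − 1] = 62.6 × (1 + 0.0505 × 6.75) / [6.75 × (0.408 × 6.16 − 0.0505) − 1] = 83.94 / 15.62 = 5.373 mg/L.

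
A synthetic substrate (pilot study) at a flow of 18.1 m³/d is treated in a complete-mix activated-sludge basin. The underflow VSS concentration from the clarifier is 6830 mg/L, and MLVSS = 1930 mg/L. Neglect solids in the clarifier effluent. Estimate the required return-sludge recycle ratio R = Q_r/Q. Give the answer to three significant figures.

R ≈ 0.394

Mass balance around the secondary clarifier (neglecting effluent solids): R = X / (X_r − X) = 1930 / (6830 − 1930) = 0.3939.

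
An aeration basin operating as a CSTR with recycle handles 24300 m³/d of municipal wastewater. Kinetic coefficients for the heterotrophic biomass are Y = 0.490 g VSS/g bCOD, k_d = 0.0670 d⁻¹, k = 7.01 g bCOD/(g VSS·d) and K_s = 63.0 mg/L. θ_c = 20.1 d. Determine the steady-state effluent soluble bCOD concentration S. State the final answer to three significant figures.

From the Monod/SRT balance for a CMAS, S = K_s·(1+k_d θ_c)/[θ_c·(Y k − k_d) − 1] = 63.0 × (1 + 0.0670 × 20.1) / [20.1 × (0.490 × 7.01 − 0.0670) − 1] = 147.8 / 66.69 = 2.217 mg/L.

S ≈ 2.22 mg/L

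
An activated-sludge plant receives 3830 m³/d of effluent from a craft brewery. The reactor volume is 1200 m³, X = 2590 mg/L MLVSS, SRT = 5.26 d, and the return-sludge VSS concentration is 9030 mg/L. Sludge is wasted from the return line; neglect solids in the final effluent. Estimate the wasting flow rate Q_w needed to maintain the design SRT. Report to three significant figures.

Q_w = (V·X)/(θ_c X_r) = 1200 × 2590 / (5.26 × 9030) = 65.43 m³/d.

Q_w ≈ 65.4 m³/d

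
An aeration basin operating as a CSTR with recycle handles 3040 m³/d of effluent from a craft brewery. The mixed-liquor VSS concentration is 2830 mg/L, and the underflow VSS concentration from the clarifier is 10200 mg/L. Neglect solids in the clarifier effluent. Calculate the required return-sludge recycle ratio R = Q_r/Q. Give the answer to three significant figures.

R ≈ 0.384

Mass balance around the secondary clarifier (neglecting effluent solids): R = X / (X_r − X) = 2830 / (10200 − 2830) = 0.3840.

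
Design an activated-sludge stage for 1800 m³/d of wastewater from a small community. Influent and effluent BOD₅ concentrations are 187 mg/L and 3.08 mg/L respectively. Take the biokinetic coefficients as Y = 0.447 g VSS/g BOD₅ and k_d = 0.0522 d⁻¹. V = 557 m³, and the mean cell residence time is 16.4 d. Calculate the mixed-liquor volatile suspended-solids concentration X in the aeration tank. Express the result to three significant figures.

X ≈ 2350 mg/L

X = Y·Q·ΔS·θ_c / [V·(1 + k_d θ_c)] = 0.447 × 1800 × (187 − 3.08) × 16.4 / [557 × (1 + 0.0522 × 16.4)] = 2347 mg/L.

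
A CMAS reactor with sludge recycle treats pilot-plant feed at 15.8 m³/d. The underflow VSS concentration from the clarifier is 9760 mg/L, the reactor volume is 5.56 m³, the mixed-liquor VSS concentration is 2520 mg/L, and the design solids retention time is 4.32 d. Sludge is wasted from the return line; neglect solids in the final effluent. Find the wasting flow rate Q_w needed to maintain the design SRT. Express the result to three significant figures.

Q_w = (V·X)/(θ_c X_r) = 5.560 × 2520 / (4.32 × 9760) = 0.3323 m³/d.

Q_w ≈ 0.332 m³/d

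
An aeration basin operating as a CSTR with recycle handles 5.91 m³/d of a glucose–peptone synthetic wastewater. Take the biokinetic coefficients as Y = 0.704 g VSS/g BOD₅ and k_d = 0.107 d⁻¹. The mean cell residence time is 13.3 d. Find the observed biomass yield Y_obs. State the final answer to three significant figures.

Observed yield with endogenous decay: Y_obs = Y / (1 + k_d·θ_c) = 0.704 / (1 + 0.107 × 13.3) = 0.704 / 2.423 = 0.2905 g VSS/g BOD₅.

Y_obs ≈ 0.291 g VSS/g BOD₅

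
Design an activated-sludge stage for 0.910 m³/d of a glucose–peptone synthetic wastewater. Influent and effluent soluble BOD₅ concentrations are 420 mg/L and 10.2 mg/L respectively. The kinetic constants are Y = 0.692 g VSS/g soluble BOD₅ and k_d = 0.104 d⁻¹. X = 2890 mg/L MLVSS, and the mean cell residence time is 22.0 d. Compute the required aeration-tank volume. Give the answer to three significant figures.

V ≈ 0.597 m³

Rearranging the biomass balance for a CMAS with decay, V = Y·Q·ΔS·θ_c / [X·(1+k_d θ_c)] = 0.692 × 0.910 × (420 − 10.2) × 22.0 / [2890 × (1 + 0.104 × 22.0)] = 5.68×10^3 / 9502 = 0.5975 m³.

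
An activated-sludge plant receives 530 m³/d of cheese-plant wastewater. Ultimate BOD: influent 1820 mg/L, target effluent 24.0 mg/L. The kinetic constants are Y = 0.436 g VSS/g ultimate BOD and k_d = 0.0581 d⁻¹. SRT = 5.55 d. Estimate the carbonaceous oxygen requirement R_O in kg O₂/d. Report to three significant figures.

Y_obs = Y / (1 + k_d θ_c) = 0.436 / (1 + 0.0581 × 5.55) = 0.436 / 1.322 = 0.3297.
Substrate removed = Q·(S₀ − S) = 530 m³/d × (1820 − 24.0) g/m³ = 9.52×10^5 g/d = 951.9 kg/d.
Biomass synthesised: P_X = Y_obs × 951.9 = 313.8 kg VSS/d.
R_O = Q·ΔS − 1.42 P_X = 951.9 − 445.6 = 506.2 kg O₂/d.

R_O ≈ 506 kg O₂/d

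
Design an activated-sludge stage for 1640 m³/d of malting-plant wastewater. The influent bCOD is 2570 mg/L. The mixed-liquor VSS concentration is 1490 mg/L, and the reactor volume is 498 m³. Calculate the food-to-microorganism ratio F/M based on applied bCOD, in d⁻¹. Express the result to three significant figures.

F/M = Q·S₀ / (V·X) = 1640 × 2570 / (498.0 × 1490) = 5.680 g bCOD·(g VSS·d)⁻¹.

F/M ≈ 5.68 d⁻¹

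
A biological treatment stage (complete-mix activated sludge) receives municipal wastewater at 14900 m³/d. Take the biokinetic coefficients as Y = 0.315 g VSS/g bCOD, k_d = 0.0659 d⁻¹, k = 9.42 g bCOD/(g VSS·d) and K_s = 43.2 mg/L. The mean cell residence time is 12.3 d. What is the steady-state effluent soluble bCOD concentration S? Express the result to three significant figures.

For a completely mixed reactor with recycle the Lawrence–McCarty relation gives S = K_s·(1 + k_d·θ_c) / [θ_c·(Y·k − k_d) − 1] = 43.2 × (1 + 0.0659 × 12.3) / [12.3 × (0.315 × 9.42 − 0.0659) − 1] = 78.22 / 34.69 = 2.255 mg/L.

S ≈ 2.25 mg/L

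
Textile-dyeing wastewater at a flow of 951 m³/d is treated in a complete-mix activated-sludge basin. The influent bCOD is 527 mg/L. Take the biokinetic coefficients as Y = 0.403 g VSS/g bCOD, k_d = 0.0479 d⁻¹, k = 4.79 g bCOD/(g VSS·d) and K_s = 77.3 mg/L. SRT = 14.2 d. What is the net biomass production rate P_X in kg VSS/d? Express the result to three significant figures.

For a completely mixed reactor with recycle the Lawrence–McCarty relation gives S = K_s·(1 + k_d·θ_c) / [θ_c·(Y·k − k_d) − 1] = 77.3 × (1 + 0.0479 × 14.2) / [14.2 × (0.403 × 4.79 − 0.0479) − 1] = 129.9 / 25.73 = 5.048 mg/L.
The observed yield is Y_obs = Y/(1 + k_d·θ_c) = 0.403 / (1 + 0.0479 × 14.2) = 0.403 / 1.680 = 0.2399 g VSS per g bCOD removed.
Substrate removed = Q·(S₀ − S) = 951 m³/d × (527 − 5.05) g/m³ = 4.96×10^5 g/d = 496.4 kg/d.
P_X = Y_obs · Q(S₀ − S) = 0.2399 × 496.4 = 119.1 kg VSS/d.

P_X ≈ 119 kg VSS/d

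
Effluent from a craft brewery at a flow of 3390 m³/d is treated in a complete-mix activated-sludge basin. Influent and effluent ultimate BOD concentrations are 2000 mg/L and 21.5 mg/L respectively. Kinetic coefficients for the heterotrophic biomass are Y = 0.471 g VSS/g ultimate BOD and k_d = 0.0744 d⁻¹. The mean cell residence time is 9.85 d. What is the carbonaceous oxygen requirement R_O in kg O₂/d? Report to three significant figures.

Observed yield with endogenous decay: Y_obs = Y / (1 + k_d·θ_c) = 0.471 / (1 + 0.0744 × 9.85) = 0.471 / 1.733 = 0.2718 g VSS/g ultimate BOD.
Q·(S₀ − S) = 3390 × (2000 − 21.5) × 10⁻³ = 6707 kg/d removed.
P_X = Y_obs·Q·(S₀ − S) = 0.2718 × 6707 = 1823 kg VSS/d.
R_O = Q·(S₀ − S) − 1.42·P_X = 6707 − 1.42 × 1823 = 4118 kg O₂/d.

R_O ≈ 4120 kg O₂/d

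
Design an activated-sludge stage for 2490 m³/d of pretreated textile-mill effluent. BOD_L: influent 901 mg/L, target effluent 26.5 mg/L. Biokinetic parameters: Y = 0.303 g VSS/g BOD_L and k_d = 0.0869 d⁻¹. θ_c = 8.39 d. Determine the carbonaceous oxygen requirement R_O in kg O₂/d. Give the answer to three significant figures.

R_O ≈ 1640 kg O₂/d

Correct the yield for decay: Y_obs = Y/(1 + k_d θ_c) = 0.303 / (1 + 0.0869 × 8.39) = 0.303 / 1.729 = 0.1752.
ΔS = 901 − 26.5 = 874.5 mg/L, so the substrate removal rate is 2490 × 874.5/1000 = 2178 kg BOD_L/d.
Biomass synthesised: P_X = Y_obs × 2178 = 381.6 kg VSS/d.
R_O = Q·(S₀ − S) − 1.42·P_X = 2178 − 1.42 × 381.6 = 1636 kg O₂/d.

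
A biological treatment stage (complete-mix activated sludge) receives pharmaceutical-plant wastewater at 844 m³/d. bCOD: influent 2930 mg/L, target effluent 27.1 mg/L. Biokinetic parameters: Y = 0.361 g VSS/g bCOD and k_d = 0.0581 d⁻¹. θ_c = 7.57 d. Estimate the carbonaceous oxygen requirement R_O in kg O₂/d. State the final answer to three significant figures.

R_O ≈ 1580 kg O₂/d

Y_obs = Y / (1 + k_d θ_c) = 0.361 / (1 + 0.0581 × 7.57) = 0.361 / 1.440 = 0.2507.
Substrate removed = Q·(S₀ − S) = 844 m³/d × (2930 − 27.1) g/m³ = 2.45×10^6 g/d = 2450 kg/d.
P_X = Y_obs·Q·(S₀ − S) = 0.2507 × 2450 = 614.3 kg VSS/d.
R_O = Q·ΔS − 1.42 P_X = 2450 − 872.3 = 1578 kg O₂/d.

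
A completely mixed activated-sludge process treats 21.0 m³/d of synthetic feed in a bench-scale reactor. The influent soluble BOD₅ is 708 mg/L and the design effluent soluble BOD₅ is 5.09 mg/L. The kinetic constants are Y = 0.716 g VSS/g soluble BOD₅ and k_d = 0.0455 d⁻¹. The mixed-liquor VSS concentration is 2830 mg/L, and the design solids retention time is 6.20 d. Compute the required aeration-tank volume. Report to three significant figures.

V ≈ 18.1 m³

Rearranging the biomass balance for a CMAS with decay, V = Y·Q·ΔS·θ_c / [X·(1+k_d θ_c)] = 0.716 × 21.0 × (708 − 5.09) × 6.20 / [2830 × (1 + 0.0455 × 6.20)] = 6.55×10^4 / 3628 = 18.06 m³.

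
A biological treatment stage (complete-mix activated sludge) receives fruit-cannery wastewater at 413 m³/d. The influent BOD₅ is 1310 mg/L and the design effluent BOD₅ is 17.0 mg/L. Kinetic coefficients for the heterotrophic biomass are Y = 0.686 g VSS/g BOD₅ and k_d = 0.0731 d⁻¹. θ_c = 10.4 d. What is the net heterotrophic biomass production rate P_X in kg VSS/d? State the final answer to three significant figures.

The observed yield is Y_obs = Y/(1 + k_d·θ_c) = 0.686 / (1 + 0.0731 × 10.4) = 0.686 / 1.760 = 0.3897 g VSS per g BOD₅ removed.
Mass of BOD₅ removed per day: Q(S₀ − S) = 413 × 1293 g/m³ = 534.0 kg/d.
So the net sludge growth is P_X = 0.3897 × 534.0 = 208.1 kg VSS/d.

P_X ≈ 208 kg VSS/d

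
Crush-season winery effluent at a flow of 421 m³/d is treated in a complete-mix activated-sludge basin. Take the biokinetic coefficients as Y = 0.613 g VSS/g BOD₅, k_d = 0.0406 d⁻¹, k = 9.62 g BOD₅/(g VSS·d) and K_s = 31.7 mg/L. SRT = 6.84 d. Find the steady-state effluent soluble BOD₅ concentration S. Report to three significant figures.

Effluent substrate depends only on kinetics and SRT: S = K_s(1 + k_d θ_c) / [θ_c(Yk − k_d) − 1] = 31.7 × (1 + 0.0406 × 6.84) / [6.84 × (0.613 × 9.62 − 0.0406) − 1] = 40.50 / 39.06 = 1.037 mg/L.

S ≈ 1.04 mg/L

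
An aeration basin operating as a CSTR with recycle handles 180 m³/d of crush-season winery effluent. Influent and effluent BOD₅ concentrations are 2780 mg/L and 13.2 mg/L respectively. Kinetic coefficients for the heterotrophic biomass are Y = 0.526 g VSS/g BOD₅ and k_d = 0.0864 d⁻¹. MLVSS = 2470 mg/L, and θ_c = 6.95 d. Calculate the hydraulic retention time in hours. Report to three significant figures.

Steady-state biomass mass balance: V·X·(1 + k_d·θ_c) = Y·Q·(S₀ − S)·θ_c, so V = 0.526 × 180 × (2780 − 13.2) × 6.95 / [2470 × (1 + 0.0864 × 6.95)] = 1.82×10^6 / 3953 = 460.5 m³.
HRT = V/Q = 460.5 m³ / 180 m³·d⁻¹ = 2.559 d × 24 = 61.41 h.

τ ≈ 61.4 h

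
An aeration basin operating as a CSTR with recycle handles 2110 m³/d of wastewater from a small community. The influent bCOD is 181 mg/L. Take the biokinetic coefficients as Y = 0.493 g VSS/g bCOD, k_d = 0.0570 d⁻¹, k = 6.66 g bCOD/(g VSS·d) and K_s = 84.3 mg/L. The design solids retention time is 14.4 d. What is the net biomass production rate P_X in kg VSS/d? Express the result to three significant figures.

P_X ≈ 101 kg VSS/d

For a completely mixed reactor with recycle the Lawrence–McCarty relation gives S = K_s·(1 + k_d·θ_c) / [θ_c·(Y·k − k_d) − 1] = 84.3 × (1 + 0.0570 × 14.4) / [14.4 × (0.493 × 6.66 − 0.0570) − 1] = 153.5 / 45.46 = 3.376 mg/L.
Correct the yield for decay: Y_obs = Y/(1 + k_d θ_c) = 0.493 / (1 + 0.0570 × 14.4) = 0.493 / 1.821 = 0.2708.
Q·(S₀ − S) = 2110 × (181 − 3.38) × 10⁻³ = 374.8 kg/d removed.
So the net sludge growth is P_X = 0.2708 × 374.8 = 101.5 kg VSS/d.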